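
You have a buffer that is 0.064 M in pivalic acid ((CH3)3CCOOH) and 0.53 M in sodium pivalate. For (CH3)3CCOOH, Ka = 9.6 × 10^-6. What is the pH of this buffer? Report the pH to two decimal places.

pKa = −log(9.6 × 10^-6) = 5.018
pH = pKa + log([A⁻]/[HA]) = 5.018 + log(0.53/0.064)
pH = 5.018 + (+0.918) = 5.94

pH = 5.94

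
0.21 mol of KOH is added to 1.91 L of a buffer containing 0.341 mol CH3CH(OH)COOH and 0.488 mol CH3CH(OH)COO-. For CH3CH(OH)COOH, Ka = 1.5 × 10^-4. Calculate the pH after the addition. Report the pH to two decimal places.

pH = 4.55

OH- converts CH3CH(OH)COOH to CH3CH(OH)COO-: CH3CH(OH)COOH → 0.131 mol, CH3CH(OH)COO- → 0.698 mol.
pKa = −log(1.5 × 10^-4) = 3.824
Henderson–Hasselbalch with mole ratio 0.698/0.131: pH = 3.824 + (+0.727)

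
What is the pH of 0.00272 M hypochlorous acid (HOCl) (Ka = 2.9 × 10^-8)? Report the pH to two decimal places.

HOCl ⇌ OCl- + H+
Ka = [H+]²/(0.00272 − [H+]) = 2.9 × 10^-8
Neglecting [H+] in the denominator: [H+] = √(2.9 × 10^-8 × 0.00272) = 8.88 × 10^-6 M
([H+]/C₀ = 0.33% < 5%, so the approximation holds.)
pH = −log(8.88 × 10^-6) = 5.05

pH = 5.05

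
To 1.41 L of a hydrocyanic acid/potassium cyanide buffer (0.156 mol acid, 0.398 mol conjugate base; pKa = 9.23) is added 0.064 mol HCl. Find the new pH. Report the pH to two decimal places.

After neutralization: n(HCN) = 0.22 mol, n(CN-) = 0.334 mol.
Henderson–Hasselbalch with mole ratio 0.334/0.22: pH = 9.23 + (+0.181)

pH = 9.41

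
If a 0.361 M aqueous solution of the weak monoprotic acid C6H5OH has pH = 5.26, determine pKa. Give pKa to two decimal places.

[H+] = 10^(-5.26) = 5.50 × 10^-6 M
At equilibrium [HA] = 0.361 − 5.50 × 10^-6 = 3.61 × 10^-1 M
Ka = [H+][A-]/[HA] = (5.50 × 10^-6)² / 3.61 × 10^-1 = 8.38 × 10^-11
pKa = -log(8.38 × 10^-11) = 10.08

pKa = 10.08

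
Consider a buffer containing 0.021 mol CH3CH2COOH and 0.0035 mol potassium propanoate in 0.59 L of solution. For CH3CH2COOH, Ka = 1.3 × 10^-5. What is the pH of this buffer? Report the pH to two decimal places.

pKa = −log(1.3 × 10^-5) = 4.886
pH = pKa + log([A⁻]/[HA]) = 4.886 + log(0.0035/0.021)
pH = 4.886 + (-0.778) = 4.11

pH = 4.11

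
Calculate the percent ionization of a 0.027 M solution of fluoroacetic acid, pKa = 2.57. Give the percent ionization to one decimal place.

FCH2COOH ⇌ FCH2COO- + H+; let x = [H+] at equilibrium.
Ka = 10^(−2.57) = 2.69 × 10^-3
Ka = x²/(C₀ − x); solving the quadratic gives x = 7.28 × 10^-3 M.
Fraction ionized = 7.28 × 10^-3 / 0.027 = 0.2696 → 27.0%

27.0%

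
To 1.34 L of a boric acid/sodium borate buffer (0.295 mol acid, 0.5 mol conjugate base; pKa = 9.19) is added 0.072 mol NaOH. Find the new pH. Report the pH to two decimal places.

After neutralization: n(B(OH)3) = 0.223 mol, n(B(OH)4-) = 0.572 mol.
pH = pKa + log([A⁻]/[HA]) = 9.19 + log(0.572/0.223) = 9.19 +0.409

pH = 9.60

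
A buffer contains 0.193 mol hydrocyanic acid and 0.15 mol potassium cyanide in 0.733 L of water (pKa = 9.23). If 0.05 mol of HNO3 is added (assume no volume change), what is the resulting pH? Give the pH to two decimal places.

Added H+ converts CN- to HCN: HCN → 0.243 mol, CN- → 0.1 mol.
Henderson–Hasselbalch with mole ratio 0.1/0.243: pH = 9.23 + (-0.386)

pH = 8.84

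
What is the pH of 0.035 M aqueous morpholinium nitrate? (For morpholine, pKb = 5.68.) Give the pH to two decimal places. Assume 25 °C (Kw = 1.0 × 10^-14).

C4H8ONH2+ is the conjugate acid of the weak base C4H8ONH.
Kb = 10^(−5.68) = 2.09 × 10^-6
Ka = Kw/Kb = 1.0×10^-14 / 2.09 × 10^-6 = 4.78 × 10^-9
Let x = [H+] at equilibrium. Ka = x²/(0.035 − x).
Assume x ≪ 0.035: x ≈ √(4.78 × 10^-9 × 0.035) = 1.29 × 10^-5 M
(x/C₀ = 0.037% < 5%, so the approximation holds.)
pH = −log[H+] = −log(1.29 × 10^-5) = 4.89

pH = 4.89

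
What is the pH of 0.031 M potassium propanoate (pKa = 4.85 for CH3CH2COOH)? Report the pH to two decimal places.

pH = 8.67

CH3CH2COO- is the conjugate base of the weak acid CH3CH2COOH.
Ka = 10^(−4.85) = 1.41 × 10^-5
Kb = Kw/Ka = 1.0×10^-14 / 1.41 × 10^-5 = 7.09 × 10^-10
Let x = [OH-] at equilibrium. Kb = x²/(0.031 − x).
Neglecting x in the denominator: x = √(7.09 × 10^-10 × 0.031) = 4.69 × 10^-6 M
pOH = −log(4.69 × 10^-6) = 5.33; pH = 14.00 − 5.33 = 8.67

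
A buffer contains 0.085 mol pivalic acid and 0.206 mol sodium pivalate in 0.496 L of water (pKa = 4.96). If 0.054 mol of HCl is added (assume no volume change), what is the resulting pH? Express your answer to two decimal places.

Added H+ converts (CH3)3CCOO- to (CH3)3CCOOH: (CH3)3CCOOH → 0.139 mol, (CH3)3CCOO- → 0.152 mol.
pH = pKa + log([A⁻]/[HA]) = 4.96 + log(0.152/0.139) = 4.96 +0.039

pH = 5.00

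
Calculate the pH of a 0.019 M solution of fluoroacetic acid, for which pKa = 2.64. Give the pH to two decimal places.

pH = 2.26

FCH2COOH ⇌ FCH2COO- + H+
Ka = 10^(−2.64) = 2.29 × 10^-3
Ka = x²/(0.019 − x) = 2.29 × 10^-3
Here C₀/Ka ≈ 8.3, so the small-x approximation fails. Use the quadratic:
x = (−Ka + √(Ka² + 4·Ka·C₀))/2 = 5.55 × 10^-3 M
pH = −log[H+] = −log(5.55 × 10^-3) = 2.26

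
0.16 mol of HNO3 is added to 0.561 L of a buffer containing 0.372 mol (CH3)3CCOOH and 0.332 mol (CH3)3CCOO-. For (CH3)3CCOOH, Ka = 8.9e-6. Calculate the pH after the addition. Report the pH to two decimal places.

pH = 4.56

After neutralization: n((CH3)3CCOOH) = 0.532 mol, n((CH3)3CCOO-) = 0.172 mol.
pKa = −log(8.9 × 10^-6) = 5.051
pH = pKa + log([A⁻]/[HA]) = 5.051 + log(0.172/0.532) = 5.051 -0.490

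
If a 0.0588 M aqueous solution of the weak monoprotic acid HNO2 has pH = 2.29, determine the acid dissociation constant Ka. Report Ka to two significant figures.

Ka = 4.9 × 10^-4

[H+] = 10^(-2.29) = 5.13 × 10^-3 M
At equilibrium [HA] = 0.0588 − 5.13 × 10^-3 = 5.37 × 10^-2 M
Ka = [H+][A-]/[HA] = (5.13 × 10^-3)² / 5.37 × 10^-2 = 4.9 × 10^-4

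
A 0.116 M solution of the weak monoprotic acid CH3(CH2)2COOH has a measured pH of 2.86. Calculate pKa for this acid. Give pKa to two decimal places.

[H+] = 10^(-2.86) = 1.38 × 10^-3 M
At equilibrium [HA] = 0.116 − 1.38 × 10^-3 = 1.15 × 10^-1 M
Ka = [H+][A-]/[HA] = (1.38 × 10^-3)² / 1.15 × 10^-1 = 1.66 × 10^-5
pKa = -log(1.66 × 10^-5) = 4.78

pKa = 4.78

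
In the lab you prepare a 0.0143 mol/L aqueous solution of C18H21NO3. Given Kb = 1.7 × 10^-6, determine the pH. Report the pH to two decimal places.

C18H21NO3 + H2O ⇌ C18H22NO3+ + OH-
Kb = x²/(0.0143 − x) = 1.7 × 10^-6
Neglecting x in the denominator: x = √(1.7 × 10^-6 × 0.0143) = 1.56 × 10^-4 M
pOH = 3.81, so pH = 14.00 − pOH = 10.19

pH = 10.19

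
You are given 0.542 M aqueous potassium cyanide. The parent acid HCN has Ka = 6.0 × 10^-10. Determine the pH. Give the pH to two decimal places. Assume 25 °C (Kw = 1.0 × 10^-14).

CN- is the conjugate base of the weak acid HCN.
Kb = Kw/Ka = 1.0×10^-14 / 6.0 × 10^-10 = 1.67 × 10^-5
From the ICE table, Kb = x²/(0.542 − x) = 1.67 × 10^-5.
Since Kb ≪ C₀, x ≈ √(Kb·C₀) = 3.01 × 10^-3 M.
Check: 0.56% ionized — well under 5%, approximation valid.
pOH = 2.52, so pH = 14.00 − pOH = 11.48

pH = 11.48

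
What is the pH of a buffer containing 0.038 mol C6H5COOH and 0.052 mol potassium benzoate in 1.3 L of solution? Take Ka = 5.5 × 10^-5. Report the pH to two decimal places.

pKa = −log(5.5 × 10^-5) = 4.260
pH = pKa + log([A⁻]/[HA]) = 4.260 + log(0.052/0.038)
pH = 4.260 + (+0.136) = 4.40

pH = 4.40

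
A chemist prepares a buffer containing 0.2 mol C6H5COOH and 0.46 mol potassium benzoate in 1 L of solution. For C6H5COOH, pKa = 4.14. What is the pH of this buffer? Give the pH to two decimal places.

Using pH = pKa + log([base]/[acid]) with [base]/[acid] = 0.46/0.2:
pH = 4.14 + (+0.362) = 4.50

pH = 4.50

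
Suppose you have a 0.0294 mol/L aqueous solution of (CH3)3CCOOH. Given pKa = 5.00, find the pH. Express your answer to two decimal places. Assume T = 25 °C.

pH = 3.27

(CH3)3CCOOH ⇌ (CH3)3CCOO- + H+
Ka = 10^(−5.00) = 1.00 × 10^-5
From the ICE table, Ka = [H+]²/(0.0294 − [H+]) = 1.00 × 10^-5.
Assume [H+] ≪ 0.0294: [H+] ≈ √(1.00 × 10^-5 × 0.0294) = 5.42 × 10^-4 M
([H+]/C₀ = 1.8% < 5%, so the approximation holds.)
pH = −log[H+] = −log(5.42 × 10^-4) = 3.27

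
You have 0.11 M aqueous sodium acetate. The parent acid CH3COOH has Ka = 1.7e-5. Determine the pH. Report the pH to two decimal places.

CH3COO- is the conjugate base of the weak acid CH3COOH.
Kb = Kw/Ka = 1.0×10^-14 / 1.7 × 10^-5 = 5.88 × 10^-10
Kb = [OH-]²/(0.11 − [OH-]) = 5.88 × 10^-10
Neglecting [OH-] in the denominator: [OH-] = √(5.88 × 10^-10 × 0.11) = 8.04 × 10^-6 M
([OH-]/C₀ = 0.0073% < 5%, so the approximation holds.)
pOH = 5.09, so pH = 14.00 − pOH = 8.91

pH = 8.91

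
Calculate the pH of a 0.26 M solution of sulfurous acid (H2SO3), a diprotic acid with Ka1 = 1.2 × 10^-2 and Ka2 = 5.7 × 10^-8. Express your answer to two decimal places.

pH = 1.30

Ka1 ≫ Ka2, so treat the first dissociation as the only significant source of H+.
Ka1 = x²/(0.26 − x) = 1.2 × 10^-2
Solving the quadratic: x = (−Ka1 + √(Ka1² + 4·Ka1·C₀))/2 = 5.02 × 10^-2 M
pH = −log(5.02 × 10^-2) = 1.30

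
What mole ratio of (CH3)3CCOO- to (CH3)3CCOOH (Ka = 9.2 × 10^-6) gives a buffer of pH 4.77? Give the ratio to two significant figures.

ratio = 0.54

pKa = -log(9.2 × 10^-6) = 5.036
pH = pKa + log(r) ⇒ log(r) = 4.77 − 5.036 = -0.266
r = [(CH3)3CCOO-]/[(CH3)3CCOOH] = 10^(-0.266) = 0.542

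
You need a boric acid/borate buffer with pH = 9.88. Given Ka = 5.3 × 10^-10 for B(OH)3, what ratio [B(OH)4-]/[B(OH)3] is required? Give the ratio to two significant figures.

ratio = 4.0

pKa = -log(5.3 × 10^-10) = 9.276
pH = pKa + log(r) ⇒ log(r) = 9.88 − 9.276 = +0.604
r = [B(OH)4-]/[B(OH)3] = 10^(+0.604) = 4.02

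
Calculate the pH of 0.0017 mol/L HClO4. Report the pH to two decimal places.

HClO4 is a strong acid and dissociates completely, so [H+] = 0.0017 M.
pH = -log(0.0017) = 2.77

pH = 2.77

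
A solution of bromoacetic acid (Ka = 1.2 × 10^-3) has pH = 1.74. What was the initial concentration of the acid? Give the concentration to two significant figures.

[H+] = 10^(-1.74) = 1.82 × 10^-2 M = x
Ka = x²/(C₀ − x) ⇒ C₀ = x + x²/Ka
C₀ = 1.82 × 10^-2 + (1.82 × 10^-2)²/(1.2 × 10^-3) = 2.94 × 10^-1 M

C₀ = 2.9 × 10^-1 M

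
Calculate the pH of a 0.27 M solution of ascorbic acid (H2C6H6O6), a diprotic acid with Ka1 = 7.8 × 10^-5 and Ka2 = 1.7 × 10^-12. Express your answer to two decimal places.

pH = 2.34

Ka1 ≫ Ka2, so treat the first dissociation as the only significant source of H+.
Ka1 = x²/(0.27 − x) = 7.8 × 10^-5
x ≈ √(7.8 × 10^-5 × 0.27) = 4.59 × 10^-3 M
pH = −log(4.59 × 10^-3) = 2.34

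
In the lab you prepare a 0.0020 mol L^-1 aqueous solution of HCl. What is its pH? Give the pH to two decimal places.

HCl is a strong acid and dissociates completely, so [H+] = 0.0020 M.
pH = -log(0.002) = 2.70

pH = 2.70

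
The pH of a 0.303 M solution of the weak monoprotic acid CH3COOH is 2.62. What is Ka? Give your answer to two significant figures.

[H+] = 10^(-2.62) = 2.40 × 10^-3 M
At equilibrium [HA] = 0.303 − 2.40 × 10^-3 = 3.01 × 10^-1 M
Ka = [H+][A-]/[HA] = (2.40 × 10^-3)² / 3.01 × 10^-1 = 1.9 × 10^-5

Ka = 1.9 × 10^-5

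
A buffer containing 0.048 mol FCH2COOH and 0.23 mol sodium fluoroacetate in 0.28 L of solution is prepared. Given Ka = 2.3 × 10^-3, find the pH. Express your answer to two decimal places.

pKa = −log(2.3 × 10^-3) = 2.638
Using pH = pKa + log([base]/[acid]) with [base]/[acid] = 0.23/0.048:
pH = 2.638 + (+0.680) = 3.32

pH = 3.32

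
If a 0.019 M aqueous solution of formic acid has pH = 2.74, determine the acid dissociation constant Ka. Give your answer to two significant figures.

[H+] = 10^(-2.74) = 1.82 × 10^-3 M
At equilibrium [HA] = 0.019 − 1.82 × 10^-3 = 1.72 × 10^-2 M
Ka = [H+][A-]/[HA] = (1.82 × 10^-3)² / 1.72 × 10^-2 = 1.9 × 10^-4

Ka = 1.9 × 10^-4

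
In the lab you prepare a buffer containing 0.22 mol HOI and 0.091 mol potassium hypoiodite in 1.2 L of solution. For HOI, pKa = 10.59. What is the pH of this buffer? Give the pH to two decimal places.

pH = 10.21

pH = pKa + log([A⁻]/[HA]) = 10.59 + log(0.091/0.22)
pH = 10.59 + (-0.383) = 10.21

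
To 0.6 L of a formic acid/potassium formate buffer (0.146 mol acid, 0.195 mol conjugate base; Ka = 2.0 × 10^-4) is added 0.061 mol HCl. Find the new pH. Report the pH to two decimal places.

After neutralization: n(HCOOH) = 0.207 mol, n(HCOO-) = 0.134 mol.
pKa = −log(2.0 × 10^-4) = 3.699
pH = pKa + log([A⁻]/[HA]) = 3.699 + log(0.134/0.207) = 3.699 -0.189

pH = 3.51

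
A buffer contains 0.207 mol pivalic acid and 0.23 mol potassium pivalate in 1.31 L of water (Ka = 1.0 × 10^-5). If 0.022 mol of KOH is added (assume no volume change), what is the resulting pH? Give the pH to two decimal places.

OH- converts (CH3)3CCOOH to (CH3)3CCOO-: (CH3)3CCOOH → 0.185 mol, (CH3)3CCOO- → 0.252 mol.
pKa = −log(1.0 × 10^-5) = 5.000
pH = pKa + log(n_(CH3)3CCOO-/n_(CH3)3CCOOH) = 5.000 + log(0.252/0.185) = 5.000 + (+0.134)

pH = 5.13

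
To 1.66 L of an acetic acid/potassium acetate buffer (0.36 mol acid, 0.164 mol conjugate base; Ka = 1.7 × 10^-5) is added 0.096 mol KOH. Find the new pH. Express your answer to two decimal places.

OH- converts CH3COOH to CH3COO-: CH3COOH → 0.264 mol, CH3COO- → 0.26 mol.
pKa = −log(1.7 × 10^-5) = 4.770
pH = pKa + log([A⁻]/[HA]) = 4.770 + log(0.26/0.264) = 4.770 -0.007

pH = 4.76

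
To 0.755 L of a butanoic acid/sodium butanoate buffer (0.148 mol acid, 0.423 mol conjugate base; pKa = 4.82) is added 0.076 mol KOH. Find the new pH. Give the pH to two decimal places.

OH- converts CH3(CH2)2COOH to CH3(CH2)2COO-: CH3(CH2)2COOH → 0.072 mol, CH3(CH2)2COO- → 0.499 mol.
pH = pKa + log(n_CH3(CH2)2COO-/n_CH3(CH2)2COOH) = 4.82 + log(0.499/0.072) = 4.82 + (+0.841)

pH = 5.66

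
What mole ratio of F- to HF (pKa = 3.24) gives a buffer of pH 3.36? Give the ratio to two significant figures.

pH = pKa + log(r) ⇒ log(r) = 3.36 − 3.24 = +0.12
r = [F-]/[HF] = 10^(+0.12) = 1.32

ratio = 1.3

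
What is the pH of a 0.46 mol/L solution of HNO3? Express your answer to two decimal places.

HNO3 is a strong acid and dissociates completely, so [H+] = 0.46 M.
pH = -log(0.46) = 0.34

pH = 0.34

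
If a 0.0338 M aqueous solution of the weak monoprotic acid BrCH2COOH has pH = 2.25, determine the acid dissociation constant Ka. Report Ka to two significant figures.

Ka = 1.1 × 10^-3

[H+] = 10^(-2.25) = 5.62 × 10^-3 M
At equilibrium [HA] = 0.0338 − 5.62 × 10^-3 = 2.82 × 10^-2 M
Ka = [H+][A-]/[HA] = (5.62 × 10^-3)² / 2.82 × 10^-2 = 1.1 × 10^-3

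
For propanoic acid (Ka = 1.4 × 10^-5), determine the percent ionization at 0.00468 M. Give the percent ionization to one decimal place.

CH3CH2COOH ⇌ CH3CH2COO- + H+; let x = [H+] at equilibrium.
Ka = x²/(C₀ − x); solving the quadratic gives x = 2.49 × 10^-4 M.
% ionization = x/C₀ × 100% = 2.49 × 10^-4/0.00468 × 100% = 5.3%

5.3%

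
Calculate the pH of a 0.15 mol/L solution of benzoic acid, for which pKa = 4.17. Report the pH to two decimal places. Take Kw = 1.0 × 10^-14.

C6H5COOH ⇌ C6H5COO- + H+
Ka = 10^(−4.17) = 6.76 × 10^-5
Ka = [H+]²/(0.15 − [H+]) = 6.76 × 10^-5
Assume [H+] ≪ 0.15: [H+] ≈ √(6.76 × 10^-5 × 0.15) = 3.18 × 10^-3 M
pH = −log(3.18 × 10^-3) = 2.50

pH = 2.50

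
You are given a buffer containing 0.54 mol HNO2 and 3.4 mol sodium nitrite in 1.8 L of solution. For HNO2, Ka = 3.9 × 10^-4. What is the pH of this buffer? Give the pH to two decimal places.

pKa = −log(3.9 × 10^-4) = 3.409
pH = pKa + log([A⁻]/[HA]) = 3.409 + log(3.4/0.54)
pH = 3.409 + (+0.799) = 4.21

pH = 4.21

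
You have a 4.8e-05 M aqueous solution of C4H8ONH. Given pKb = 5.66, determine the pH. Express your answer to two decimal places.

pH = 8.96

C4H8ONH + H2O ⇌ C4H8ONH2+ + OH-
Kb = 10^(−5.66) = 2.19 × 10^-6
Kb = [OH-]²/(4.8e-05 − [OH-]) = 2.19 × 10^-6
Here C₀/Kb ≈ 21.9, so the small-[OH-] approximation fails. Use the quadratic:
[OH-] = (−Kb + √(Kb² + 4·Kb·C₀))/2 = 9.22 × 10^-6 M
pOH = −log(9.22 × 10^-6) = 5.04; pH = 14.00 − 5.04 = 8.96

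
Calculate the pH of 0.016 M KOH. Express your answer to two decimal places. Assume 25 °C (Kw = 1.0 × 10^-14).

KOH is a strong base; [OH-] = 0.016 M.
pOH = -log(0.016) = 1.80
pH = 14.00 - 1.80 = 12.20

pH = 12.20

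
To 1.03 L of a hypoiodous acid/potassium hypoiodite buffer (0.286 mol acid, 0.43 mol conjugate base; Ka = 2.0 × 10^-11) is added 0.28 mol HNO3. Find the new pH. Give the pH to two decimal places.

pH = 10.12

Added H+ converts OI- to HOI: HOI → 0.566 mol, OI- → 0.15 mol.
pKa = −log(2.0 × 10^-11) = 10.699
pH = pKa + log(n_OI-/n_HOI) = 10.699 + log(0.15/0.566) = 10.699 + (-0.577)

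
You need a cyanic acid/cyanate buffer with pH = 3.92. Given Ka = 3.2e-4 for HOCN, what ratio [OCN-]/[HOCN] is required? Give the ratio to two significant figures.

pKa = -log(3.2 × 10^-4) = 3.495
pH = pKa + log(r) ⇒ log(r) = 3.92 − 3.495 = +0.425
r = [OCN-]/[HOCN] = 10^(+0.425) = 2.66

ratio = 2.7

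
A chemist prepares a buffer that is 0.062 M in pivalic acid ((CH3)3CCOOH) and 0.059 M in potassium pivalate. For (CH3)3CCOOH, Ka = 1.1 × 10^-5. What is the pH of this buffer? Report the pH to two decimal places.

pKa = −log(1.1 × 10^-5) = 4.959
Henderson–Hasselbalch: pH = pKa + log([(CH3)3CCOO-]/[(CH3)3CCOOH]) = 4.959 + log(0.059/0.062)
pH = 4.959 + (-0.022) = 4.94

pH = 4.94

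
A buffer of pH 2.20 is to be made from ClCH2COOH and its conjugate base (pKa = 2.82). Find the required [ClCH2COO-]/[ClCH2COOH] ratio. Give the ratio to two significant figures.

pH = pKa + log(r) ⇒ log(r) = 2.20 − 2.82 = -0.62
r = [ClCH2COO-]/[ClCH2COOH] = 10^(-0.62) = 0.24

ratio = 0.24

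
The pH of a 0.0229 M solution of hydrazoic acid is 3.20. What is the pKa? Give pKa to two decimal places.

pKa = 4.75

[H+] = 10^(-3.20) = 6.31 × 10^-4 M
At equilibrium [HA] = 0.0229 − 6.31 × 10^-4 = 2.23 × 10^-2 M
Ka = [H+][A-]/[HA] = (6.31 × 10^-4)² / 2.23 × 10^-2 = 1.79 × 10^-5
pKa = -log(1.79 × 10^-5) = 4.75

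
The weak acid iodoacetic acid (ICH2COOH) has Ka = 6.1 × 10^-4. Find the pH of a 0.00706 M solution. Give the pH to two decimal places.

pH = 2.75

ICH2COOH ⇌ ICH2COO- + H+
From the ICE table, Ka = x²/(0.00706 − x) = 6.1 × 10^-4.
Here C₀/Ka ≈ 11.6, so the small-x approximation fails. Use the quadratic:
x = [−0.00061 + √(0.00061² + 1.72e-05)]/2 = 1.79 × 10^-3 M
pH = −log(1.79 × 10^-3) = 2.75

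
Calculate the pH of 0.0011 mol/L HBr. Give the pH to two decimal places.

pH = 2.96

HBr is a strong acid and dissociates completely, so [H+] = 0.0011 M.
pH = -log(0.0011) = 2.96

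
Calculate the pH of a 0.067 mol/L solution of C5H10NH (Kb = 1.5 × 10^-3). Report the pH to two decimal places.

C5H10NH + H2O ⇌ C5H10NH2+ + OH-
From the ICE table, Kb = [OH-]²/(0.067 − [OH-]) = 1.5 × 10^-3.
Here C₀/Kb ≈ 44.7, so the small-[OH-] approximation fails. Use the quadratic:
[OH-] = [−0.0015 + √(0.0015² + 0.000402)]/2 = 9.30 × 10^-3 M
pOH = −log(9.30 × 10^-3) = 2.03; pH = 14.00 − 2.03 = 11.97

pH = 11.97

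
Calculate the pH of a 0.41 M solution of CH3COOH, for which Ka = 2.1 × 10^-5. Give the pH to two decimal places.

pH = 2.53

CH3COOH ⇌ CH3COO- + H+
From the ICE table, Ka = [H+]²/(0.41 − [H+]) = 2.1 × 10^-5.
Assume [H+] ≪ 0.41: [H+] ≈ √(2.1 × 10^-5 × 0.41) = 2.93 × 10^-3 M
Check: 0.72% ionized — well under 5%, approximation valid.
pH = −log[H+] = −log(2.93 × 10^-3) = 2.53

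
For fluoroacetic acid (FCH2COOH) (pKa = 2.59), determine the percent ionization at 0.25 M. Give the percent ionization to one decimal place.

FCH2COOH ⇌ FCH2COO- + H+; let x = [H+] at equilibrium.
Ka = 10^(−2.59) = 2.57 × 10^-3
Solve x² + 0.00257x − 0.000642 = 0 → x = 2.41 × 10^-2 M
Fraction ionized = 2.41 × 10^-2 / 0.25 = 0.0964 → 9.6%

9.6%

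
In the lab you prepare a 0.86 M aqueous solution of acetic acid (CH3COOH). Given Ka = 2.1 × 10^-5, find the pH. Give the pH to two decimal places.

CH3COOH ⇌ CH3COO- + H+
Ka = x²/(0.86 − x) = 2.1 × 10^-5
Since Ka ≪ C₀, x ≈ √(Ka·C₀) = 4.25 × 10^-3 M.
(x/C₀ = 0.49% < 5%, so the approximation holds.)
pH = −log(4.25 × 10^-3) = 2.37

pH = 2.37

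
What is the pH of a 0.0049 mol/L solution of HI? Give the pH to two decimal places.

pH = 2.31

HI is a strong acid and dissociates completely, so [H+] = 0.0049 M.
pH = -log(0.0049) = 2.31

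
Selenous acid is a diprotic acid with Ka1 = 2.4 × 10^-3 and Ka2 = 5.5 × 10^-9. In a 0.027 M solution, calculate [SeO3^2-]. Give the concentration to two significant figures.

First ionization gives [H+] ≈ [HSeO3-] = 6.94 × 10^-3 M.
Second step: Ka2 = [H+][SeO3^2-]/[HSeO3-] ≈ [SeO3^2-] (since [H+] ≈ [HSeO3-]).
So [SeO3^2-] ≈ Ka2.

5.5 × 10^-9 M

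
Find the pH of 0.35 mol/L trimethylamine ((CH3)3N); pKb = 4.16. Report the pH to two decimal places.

pH = 11.69

(CH3)3N + H2O ⇌ (CH3)3NH+ + OH-
Kb = 10^(−4.16) = 6.92 × 10^-5
From the ICE table, Kb = x²/(0.35 − x) = 6.92 × 10^-5.
Assume x ≪ 0.35: x ≈ √(6.92 × 10^-5 × 0.35) = 4.92 × 10^-3 M
Check: 1.4% ionized — well under 5%, approximation valid.
pOH = −log(4.92 × 10^-3) = 2.31; pH = 14.00 − 2.31 = 11.69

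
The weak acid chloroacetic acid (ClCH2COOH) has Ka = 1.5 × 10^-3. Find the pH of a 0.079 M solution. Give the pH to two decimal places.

pH = 1.99

ClCH2COOH ⇌ ClCH2COO- + H+
Ka = x²/(0.079 − x) = 1.5 × 10^-3
Here C₀/Ka ≈ 52.7, so the small-x approximation fails. Use the quadratic:
x = (−Ka + √(Ka² + 4·Ka·C₀))/2 = 1.02 × 10^-2 M
pH = −log[H+] = −log(1.02 × 10^-2) = 1.99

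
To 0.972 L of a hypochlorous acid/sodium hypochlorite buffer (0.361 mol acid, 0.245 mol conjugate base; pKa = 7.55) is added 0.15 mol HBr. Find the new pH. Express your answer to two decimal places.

Added H+ converts OCl- to HOCl: HOCl → 0.511 mol, OCl- → 0.095 mol.
Henderson–Hasselbalch with mole ratio 0.095/0.511: pH = 7.55 + (-0.731)

pH = 6.82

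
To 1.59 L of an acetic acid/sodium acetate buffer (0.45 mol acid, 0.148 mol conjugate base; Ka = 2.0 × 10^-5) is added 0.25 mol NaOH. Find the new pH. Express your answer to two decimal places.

pH = 5.00

After neutralization: n(CH3COOH) = 0.2 mol, n(CH3COO-) = 0.398 mol.
pKa = −log(2.0 × 10^-5) = 4.699
pH = pKa + log([A⁻]/[HA]) = 4.699 + log(0.398/0.2) = 4.699 +0.299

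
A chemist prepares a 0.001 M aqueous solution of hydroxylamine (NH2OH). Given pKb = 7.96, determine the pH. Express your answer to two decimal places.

NH2OH + H2O ⇌ NH3OH+ + OH-
Kb = 10^(−7.96) = 1.10 × 10^-8
Kb = [OH-]²/(0.001 − [OH-]) = 1.10 × 10^-8
Assume [OH-] ≪ 0.001: [OH-] ≈ √(1.10 × 10^-8 × 0.001) = 3.32 × 10^-6 M
([OH-]/C₀ = 0.33% < 5%, so the approximation holds.)
pOH = 5.48, so pH = 14.00 − pOH = 8.52

pH = 8.52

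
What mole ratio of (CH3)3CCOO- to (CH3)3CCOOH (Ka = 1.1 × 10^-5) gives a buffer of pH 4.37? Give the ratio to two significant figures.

pKa = -log(1.1 × 10^-5) = 4.959
pH = pKa + log(r) ⇒ log(r) = 4.37 − 4.959 = -0.589
r = [(CH3)3CCOO-]/[(CH3)3CCOOH] = 10^(-0.589) = 0.258

ratio = 0.26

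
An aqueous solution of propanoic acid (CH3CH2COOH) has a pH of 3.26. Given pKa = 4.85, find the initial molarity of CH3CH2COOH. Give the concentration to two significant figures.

C₀ = 2.2 × 10^-2 M

[H+] = 10^(-3.26) = 5.50 × 10^-4 M = x
Ka = 10^(−4.85) = 1.41 × 10^-5
Ka = x²/(C₀ − x) ⇒ C₀ = x + x²/Ka
C₀ = 5.50 × 10^-4 + (5.50 × 10^-4)²/(1.41 × 10^-5) = 2.20 × 10^-2 M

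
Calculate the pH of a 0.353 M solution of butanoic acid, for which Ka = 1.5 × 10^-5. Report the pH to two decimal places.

CH3(CH2)2COOH ⇌ CH3(CH2)2COO- + H+
Ka = x²/(0.353 − x) = 1.5 × 10^-5
Neglecting x in the denominator: x = √(1.5 × 10^-5 × 0.353) = 2.30 × 10^-3 M
Check: 0.65% ionized — well under 5%, approximation valid.
pH = −log[H+] = −log(2.30 × 10^-3) = 2.64

pH = 2.64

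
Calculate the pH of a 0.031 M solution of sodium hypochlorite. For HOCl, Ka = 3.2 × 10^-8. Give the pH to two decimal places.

pH = 9.99

OCl- is the conjugate base of the weak acid HOCl.
Kb = Kw/Ka = 1.0×10^-14 / 3.2 × 10^-8 = 3.12 × 10^-7
From the ICE table, Kb = x²/(0.031 − x) = 3.12 × 10^-7.
Since Kb ≪ C₀, x ≈ √(Kb·C₀) = 9.83 × 10^-5 M.
Check: 0.32% ionized — well under 5%, approximation valid.
pOH = 4.01, so pH = 14.00 − pOH = 9.99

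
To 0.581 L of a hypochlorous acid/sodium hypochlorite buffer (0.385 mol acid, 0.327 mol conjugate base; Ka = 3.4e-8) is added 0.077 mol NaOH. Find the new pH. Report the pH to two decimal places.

After neutralization: n(HOCl) = 0.308 mol, n(OCl-) = 0.404 mol.
pKa = −log(3.4 × 10^-8) = 7.469
pH = pKa + log([A⁻]/[HA]) = 7.469 + log(0.404/0.308) = 7.469 +0.118

pH = 7.59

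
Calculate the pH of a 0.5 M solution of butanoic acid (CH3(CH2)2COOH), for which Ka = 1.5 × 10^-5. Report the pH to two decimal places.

pH = 2.56

CH3(CH2)2COOH ⇌ CH3(CH2)2COO- + H+
From the ICE table, Ka = [H+]²/(0.5 − [H+]) = 1.5 × 10^-5.
Since Ka ≪ C₀, [H+] ≈ √(Ka·C₀) = 2.74 × 10^-3 M.
pH = −log(2.74 × 10^-3) = 2.56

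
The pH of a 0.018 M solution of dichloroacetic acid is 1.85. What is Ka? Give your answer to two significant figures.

Ka = 5.1 × 10^-2

[H+] = 10^(-1.85) = 1.41 × 10^-2 M
At equilibrium [HA] = 0.018 − 1.41 × 10^-2 = 3.90 × 10^-3 M
Ka = [H+][A-]/[HA] = (1.41 × 10^-2)² / 3.90 × 10^-3 = 5.1 × 10^-2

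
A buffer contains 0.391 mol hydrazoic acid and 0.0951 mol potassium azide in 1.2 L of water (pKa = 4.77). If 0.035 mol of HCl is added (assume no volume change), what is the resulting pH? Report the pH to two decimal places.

After neutralization: n(HN3) = 0.426 mol, n(N3-) = 0.0601 mol.
pH = pKa + log([A⁻]/[HA]) = 4.77 + log(0.0601/0.426) = 4.77 -0.851

pH = 3.92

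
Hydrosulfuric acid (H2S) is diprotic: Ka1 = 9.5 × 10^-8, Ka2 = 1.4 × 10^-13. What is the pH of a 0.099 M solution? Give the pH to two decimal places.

Ka1 ≫ Ka2, so treat the first dissociation as the only significant source of H+.
Ka1 = x²/(0.099 − x) = 9.5 × 10^-8
x ≈ √(9.5 × 10^-8 × 0.099) = 9.70 × 10^-5 M
pH = −log(9.70 × 10^-5) = 4.01

pH = 4.01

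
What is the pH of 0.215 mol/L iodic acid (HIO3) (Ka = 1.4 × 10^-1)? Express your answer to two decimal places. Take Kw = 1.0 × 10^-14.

HIO3 ⇌ IO3- + H+
Ka = x²/(0.215 − x) = 1.4 × 10^-1
x is not negligible relative to C₀; solve x² + 0.14·x − 0.0301 = 0.
x = [−0.14 + √(0.14² + 0.12)]/2 = 1.17 × 10^-1 M
pH = −log[H+] = −log(1.17 × 10^-1) = 0.93

pH = 0.93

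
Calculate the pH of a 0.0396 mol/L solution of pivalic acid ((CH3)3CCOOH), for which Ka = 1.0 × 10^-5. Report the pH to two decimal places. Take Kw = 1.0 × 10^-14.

(CH3)3CCOOH ⇌ (CH3)3CCOO- + H+
From the ICE table, Ka = x²/(0.0396 − x) = 1.0 × 10^-5.
Assume x ≪ 0.0396: x ≈ √(1.0 × 10^-5 × 0.0396) = 6.29 × 10^-4 M
Check: 1.6% ionized — well under 5%, approximation valid.
pH = −log(6.29 × 10^-4) = 3.20

pH = 3.20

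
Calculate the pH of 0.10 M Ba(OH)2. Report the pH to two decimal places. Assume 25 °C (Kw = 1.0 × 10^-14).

Ba(OH)2 is a strong base (each formula unit releases 2 OH-); [OH-] = 0.2 M.
pOH = -log(0.2) = 0.70
pH = 14.00 - 0.70 = 13.30

pH = 13.30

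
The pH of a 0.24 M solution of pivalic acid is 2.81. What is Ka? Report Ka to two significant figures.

Ka = 1.0 × 10^-5

[H+] = 10^(-2.81) = 1.55 × 10^-3 M
At equilibrium [HA] = 0.24 − 1.55 × 10^-3 = 2.38 × 10^-1 M
Ka = [H+][A-]/[HA] = (1.55 × 10^-3)² / 2.38 × 10^-1 = 1.0 × 10^-5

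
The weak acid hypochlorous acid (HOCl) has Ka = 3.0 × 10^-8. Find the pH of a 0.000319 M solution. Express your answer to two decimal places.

pH = 5.51

HOCl ⇌ OCl- + H+
From the ICE table, Ka = [H+]²/(0.000319 − [H+]) = 3.0 × 10^-8.
Since Ka ≪ C₀, [H+] ≈ √(Ka·C₀) = 3.09 × 10^-6 M.
pH = −log[H+] = −log(3.09 × 10^-6) = 5.51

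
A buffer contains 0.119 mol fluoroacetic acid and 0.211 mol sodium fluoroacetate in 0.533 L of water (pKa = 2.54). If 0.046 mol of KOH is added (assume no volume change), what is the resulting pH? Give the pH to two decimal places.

pH = 3.09

After neutralization: n(FCH2COOH) = 0.073 mol, n(FCH2COO-) = 0.257 mol.
pH = pKa + log(n_FCH2COO-/n_FCH2COOH) = 2.54 + log(0.257/0.073) = 2.54 + (+0.547)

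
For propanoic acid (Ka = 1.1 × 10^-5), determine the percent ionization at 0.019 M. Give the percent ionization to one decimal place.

CH3CH2COOH ⇌ CH3CH2COO- + H+; let x = [H+] at equilibrium.
x ≈ √(Ka·C₀) = √(1.1 × 10^-5 × 0.019) = 4.57 × 10^-4 M
Fraction ionized = 4.57 × 10^-4 / 0.019 = 0.0241 → 2.4%

2.4%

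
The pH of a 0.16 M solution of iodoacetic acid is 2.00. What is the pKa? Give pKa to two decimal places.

[H+] = 10^(-2.00) = 1.00 × 10^-2 M
At equilibrium [HA] = 0.16 − 1.00 × 10^-2 = 1.50 × 10^-1 M
Ka = [H+][A-]/[HA] = (1.00 × 10^-2)² / 1.50 × 10^-1 = 6.67 × 10^-4
pKa = -log(6.67 × 10^-4) = 3.18

pKa = 3.18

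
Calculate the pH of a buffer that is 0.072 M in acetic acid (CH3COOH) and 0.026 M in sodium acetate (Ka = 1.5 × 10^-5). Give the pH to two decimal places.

pH = 4.38

pKa = −log(1.5 × 10^-5) = 4.824
Henderson–Hasselbalch: pH = pKa + log([CH3COO-]/[CH3COOH]) = 4.824 + log(0.026/0.072)
pH = 4.824 + (-0.442) = 4.38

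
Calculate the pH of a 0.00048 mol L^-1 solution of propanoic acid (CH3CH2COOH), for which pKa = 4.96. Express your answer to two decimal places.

pH = 4.17

CH3CH2COOH ⇌ CH3CH2COO- + H+
Ka = 10^(−4.96) = 1.10 × 10^-5
From the ICE table, Ka = [H+]²/(0.00048 − [H+]) = 1.10 × 10^-5.
[H+] is not negligible relative to C₀; solve [H+]² + 1.1e-05·[H+] − 5.28e-09 = 0.
[H+] = (−Ka + √(Ka² + 4·Ka·C₀))/2 = 6.74 × 10^-5 M
pH = −log(6.74 × 10^-5) = 4.17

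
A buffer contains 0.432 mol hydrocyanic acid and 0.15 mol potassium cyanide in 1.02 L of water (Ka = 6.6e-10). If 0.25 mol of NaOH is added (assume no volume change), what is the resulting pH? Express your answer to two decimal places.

pH = 9.52

After neutralization: n(HCN) = 0.182 mol, n(CN-) = 0.4 mol.
pKa = −log(6.6 × 10^-10) = 9.180
Henderson–Hasselbalch with mole ratio 0.4/0.182: pH = 9.180 + (+0.342)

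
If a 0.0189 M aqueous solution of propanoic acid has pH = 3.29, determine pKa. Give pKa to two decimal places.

pKa = 4.84

[H+] = 10^(-3.29) = 5.13 × 10^-4 M
At equilibrium [HA] = 0.0189 − 5.13 × 10^-4 = 1.84 × 10^-2 M
Ka = [H+][A-]/[HA] = (5.13 × 10^-4)² / 1.84 × 10^-2 = 1.43 × 10^-5
pKa = -log(1.43 × 10^-5) = 4.84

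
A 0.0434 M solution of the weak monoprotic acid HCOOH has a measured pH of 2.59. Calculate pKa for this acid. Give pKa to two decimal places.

[H+] = 10^(-2.59) = 2.57 × 10^-3 M
At equilibrium [HA] = 0.0434 − 2.57 × 10^-3 = 4.08 × 10^-2 M
Ka = [H+][A-]/[HA] = (2.57 × 10^-3)² / 4.08 × 10^-2 = 1.62 × 10^-4
pKa = -log(1.62 × 10^-4) = 3.79

pKa = 3.79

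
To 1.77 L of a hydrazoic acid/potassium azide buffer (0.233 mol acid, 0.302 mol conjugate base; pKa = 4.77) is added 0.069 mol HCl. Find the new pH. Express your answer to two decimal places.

Added H+ converts N3- to HN3: HN3 → 0.302 mol, N3- → 0.233 mol.
pH = pKa + log([A⁻]/[HA]) = 4.77 + log(0.233/0.302) = 4.77 -0.113

pH = 4.66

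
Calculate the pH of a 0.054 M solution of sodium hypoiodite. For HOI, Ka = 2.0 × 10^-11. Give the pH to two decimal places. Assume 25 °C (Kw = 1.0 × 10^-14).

OI- is the conjugate base of the weak acid HOI.
Kb = Kw/Ka = 1.0×10^-14 / 2.0 × 10^-11 = 5.00 × 10^-4
Let x = [OH-] at equilibrium. Kb = x²/(0.054 − x).
x is not negligible relative to C₀; solve x² + 0.0005·x − 2.7e-05 = 0.
x = [−0.0005 + √(0.0005² + 0.000108)]/2 = 4.95 × 10^-3 M
pOH = −log(4.95 × 10^-3) = 2.31; pH = 14.00 − 2.31 = 11.69

pH = 11.69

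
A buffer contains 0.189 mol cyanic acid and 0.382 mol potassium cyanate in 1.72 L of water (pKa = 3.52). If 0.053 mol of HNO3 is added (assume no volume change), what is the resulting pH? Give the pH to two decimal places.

pH = 3.65

After neutralization: n(HOCN) = 0.242 mol, n(OCN-) = 0.329 mol.
Henderson–Hasselbalch with mole ratio 0.329/0.242: pH = 3.52 + (+0.133)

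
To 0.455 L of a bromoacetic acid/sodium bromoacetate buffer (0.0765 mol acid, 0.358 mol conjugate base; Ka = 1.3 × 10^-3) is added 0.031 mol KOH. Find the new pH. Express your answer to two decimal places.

pH = 3.82

After neutralization: n(BrCH2COOH) = 0.0455 mol, n(BrCH2COO-) = 0.389 mol.
pKa = −log(1.3 × 10^-3) = 2.886
Henderson–Hasselbalch with mole ratio 0.389/0.0455: pH = 2.886 + (+0.932)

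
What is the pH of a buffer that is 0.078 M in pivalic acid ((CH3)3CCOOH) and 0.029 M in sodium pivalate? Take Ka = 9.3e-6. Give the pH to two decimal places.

pKa = −log(9.3 × 10^-6) = 5.032
Using pH = pKa + log([base]/[acid]) with [base]/[acid] = 0.029/0.078:
pH = 5.032 + (-0.430) = 4.60

pH = 4.60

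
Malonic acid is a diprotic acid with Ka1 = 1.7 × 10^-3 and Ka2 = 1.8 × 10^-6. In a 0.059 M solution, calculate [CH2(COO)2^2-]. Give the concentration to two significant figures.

First ionization gives [H+] ≈ [CH2(COOH)COO-] = 9.20 × 10^-3 M.
Second step: Ka2 = [H+][CH2(COO)2^2-]/[CH2(COOH)COO-] ≈ [CH2(COO)2^2-] (since [H+] ≈ [CH2(COOH)COO-]).
So [CH2(COO)2^2-] ≈ Ka2.

1.8 × 10^-6 M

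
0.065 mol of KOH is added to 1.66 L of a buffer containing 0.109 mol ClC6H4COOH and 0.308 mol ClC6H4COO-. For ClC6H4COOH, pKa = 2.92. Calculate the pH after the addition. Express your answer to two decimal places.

After neutralization: n(ClC6H4COOH) = 0.044 mol, n(ClC6H4COO-) = 0.373 mol.
pH = pKa + log([A⁻]/[HA]) = 2.92 + log(0.373/0.044) = 2.92 +0.928

pH = 3.85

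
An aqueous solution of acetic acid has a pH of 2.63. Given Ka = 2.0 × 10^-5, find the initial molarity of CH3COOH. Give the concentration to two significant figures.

C₀ = 2.8 × 10^-1 M

[H+] = 10^(-2.63) = 2.34 × 10^-3 M = x
Ka = x²/(C₀ − x) ⇒ C₀ = x + x²/Ka
C₀ = 2.34 × 10^-3 + (2.34 × 10^-3)²/(2.0 × 10^-5) = 2.76 × 10^-1 M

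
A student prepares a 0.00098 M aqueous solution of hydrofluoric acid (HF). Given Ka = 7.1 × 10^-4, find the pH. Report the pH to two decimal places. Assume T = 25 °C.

pH = 3.26

HF ⇌ F- + H+
Ka = x²/(0.00098 − x) = 7.1 × 10^-4
Here C₀/Ka ≈ 1.38, so the small-x approximation fails. Use the quadratic:
x = [−0.00071 + √(0.00071² + 2.78e-06)]/2 = 5.52 × 10^-4 M
pH = −log[H+] = −log(5.52 × 10^-4) = 3.26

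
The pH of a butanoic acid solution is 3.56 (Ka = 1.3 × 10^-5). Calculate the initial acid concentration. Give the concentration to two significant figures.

[H+] = 10^(-3.56) = 2.75 × 10^-4 M = x
Ka = x²/(C₀ − x) ⇒ C₀ = x + x²/Ka
C₀ = 2.75 × 10^-4 + (2.75 × 10^-4)²/(1.3 × 10^-5) = 6.09 × 10^-3 M

C₀ = 6.1 × 10^-3 M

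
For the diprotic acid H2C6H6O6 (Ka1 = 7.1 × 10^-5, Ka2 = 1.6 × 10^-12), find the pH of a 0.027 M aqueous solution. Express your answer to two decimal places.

pH = 2.87

Since Ka1 ≫ Ka2, the first ionization dominates [H+].
Ka1 = x²/(0.027 − x) = 7.1 × 10^-5
Solving the quadratic: x = (−Ka1 + √(Ka1² + 4·Ka1·C₀))/2 = 1.35 × 10^-3 M
pH = −log(1.35 × 10^-3) = 2.87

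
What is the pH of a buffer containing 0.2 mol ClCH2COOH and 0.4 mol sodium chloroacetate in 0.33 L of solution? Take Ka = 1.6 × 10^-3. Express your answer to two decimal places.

pH = 3.10

pKa = −log(1.6 × 10^-3) = 2.796
pH = pKa + log([A⁻]/[HA]) = 2.796 + log(0.4/0.2)
pH = 2.796 + (+0.301) = 3.10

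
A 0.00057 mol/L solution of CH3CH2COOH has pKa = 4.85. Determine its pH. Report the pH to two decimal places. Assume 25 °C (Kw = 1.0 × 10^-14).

pH = 4.08

CH3CH2COOH ⇌ CH3CH2COO- + H+
Ka = 10^(−4.85) = 1.41 × 10^-5
Ka = x²/(0.00057 − x) = 1.41 × 10^-5
Here C₀/Ka ≈ 40.4, so the small-x approximation fails. Use the quadratic:
x = [−1.41e-05 + √(1.41e-05² + 3.21e-08)]/2 = 8.29 × 10^-5 M
pH = −log(8.29 × 10^-5) = 4.08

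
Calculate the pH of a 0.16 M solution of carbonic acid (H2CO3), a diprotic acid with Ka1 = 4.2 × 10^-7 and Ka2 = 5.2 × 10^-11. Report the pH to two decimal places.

pH = 3.59

Since Ka1 ≫ Ka2, the first ionization dominates [H+].
Ka1 = x²/(0.16 − x) = 4.2 × 10^-7
x ≈ √(4.2 × 10^-7 × 0.16) = 2.59 × 10^-4 M
pH = −log(2.59 × 10^-4) = 3.59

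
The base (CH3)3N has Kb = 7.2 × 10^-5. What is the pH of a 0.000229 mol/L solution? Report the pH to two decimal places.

(CH3)3N + H2O ⇌ (CH3)3NH+ + OH-
Kb = x²/(0.000229 − x) = 7.2 × 10^-5
The 5% rule fails; solving x² + Kb·x − Kb·C₀ = 0 exactly:
x = (−Kb + √(Kb² + 4·Kb·C₀))/2 = 9.74 × 10^-5 M
pOH = 4.01, so pH = 14.00 − pOH = 9.99

pH = 9.99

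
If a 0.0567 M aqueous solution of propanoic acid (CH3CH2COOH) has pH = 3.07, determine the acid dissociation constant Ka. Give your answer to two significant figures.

[H+] = 10^(-3.07) = 8.51 × 10^-4 M
At equilibrium [HA] = 0.0567 − 8.51 × 10^-4 = 5.58 × 10^-2 M
Ka = [H+][A-]/[HA] = (8.51 × 10^-4)² / 5.58 × 10^-2 = 1.3 × 10^-5

Ka = 1.3 × 10^-5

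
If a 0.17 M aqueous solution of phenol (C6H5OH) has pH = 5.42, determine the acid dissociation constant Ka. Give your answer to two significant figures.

Ka = 8.5 × 10^-11

[H+] = 10^(-5.42) = 3.80 × 10^-6 M
At equilibrium [HA] = 0.17 − 3.80 × 10^-6 = 1.70 × 10^-1 M
Ka = [H+][A-]/[HA] = (3.80 × 10^-6)² / 1.70 × 10^-1 = 8.5 × 10^-11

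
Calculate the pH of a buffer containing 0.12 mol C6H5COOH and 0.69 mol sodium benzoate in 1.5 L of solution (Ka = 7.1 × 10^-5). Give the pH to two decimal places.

pH = 4.91

pKa = −log(7.1 × 10^-5) = 4.149
Henderson–Hasselbalch: pH = pKa + log([C6H5COO-]/[C6H5COOH]) = 4.149 + log(0.69/0.12)
pH = 4.149 + (+0.760) = 4.91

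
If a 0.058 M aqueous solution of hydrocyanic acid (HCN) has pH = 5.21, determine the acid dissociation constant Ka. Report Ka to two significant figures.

Ka = 6.6 × 10^-10

[H+] = 10^(-5.21) = 6.17 × 10^-6 M
At equilibrium [HA] = 0.058 − 6.17 × 10^-6 = 5.80 × 10^-2 M
Ka = [H+][A-]/[HA] = (6.17 × 10^-6)² / 5.80 × 10^-2 = 6.6 × 10^-10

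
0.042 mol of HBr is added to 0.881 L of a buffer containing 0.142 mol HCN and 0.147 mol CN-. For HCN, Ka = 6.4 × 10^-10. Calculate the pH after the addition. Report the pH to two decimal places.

After neutralization: n(HCN) = 0.184 mol, n(CN-) = 0.105 mol.
pKa = −log(6.4 × 10^-10) = 9.194
pH = pKa + log(n_CN-/n_HCN) = 9.194 + log(0.105/0.184) = 9.194 + (-0.244)

pH = 8.95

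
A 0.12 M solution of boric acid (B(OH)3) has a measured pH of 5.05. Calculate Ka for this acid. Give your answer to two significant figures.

[H+] = 10^(-5.05) = 8.91 × 10^-6 M
At equilibrium [HA] = 0.12 − 8.91 × 10^-6 = 1.20 × 10^-1 M
Ka = [H+][A-]/[HA] = (8.91 × 10^-6)² / 1.20 × 10^-1 = 6.6 × 10^-10

Ka = 6.6 × 10^-10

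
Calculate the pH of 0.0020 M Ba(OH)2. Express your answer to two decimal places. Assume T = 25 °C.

Ba(OH)2 is a strong base (each formula unit releases 2 OH-); [OH-] = 0.004 M.
pOH = -log(0.004) = 2.40
pH = 14.00 - 2.40 = 11.60

pH = 11.60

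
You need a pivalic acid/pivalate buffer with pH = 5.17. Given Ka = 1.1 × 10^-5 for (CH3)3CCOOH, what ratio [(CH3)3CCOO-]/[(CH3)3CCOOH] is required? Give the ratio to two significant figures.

pKa = -log(1.1 × 10^-5) = 4.959
pH = pKa + log(r) ⇒ log(r) = 5.17 − 4.959 = +0.211
r = [(CH3)3CCOO-]/[(CH3)3CCOOH] = 10^(+0.211) = 1.63

ratio = 1.6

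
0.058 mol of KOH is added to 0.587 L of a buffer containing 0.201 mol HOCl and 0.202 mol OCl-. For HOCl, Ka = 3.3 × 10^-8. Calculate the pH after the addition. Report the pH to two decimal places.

OH- converts HOCl to OCl-: HOCl → 0.143 mol, OCl- → 0.26 mol.
pKa = −log(3.3 × 10^-8) = 7.481
Henderson–Hasselbalch with mole ratio 0.26/0.143: pH = 7.481 + (+0.260)

pH = 7.74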